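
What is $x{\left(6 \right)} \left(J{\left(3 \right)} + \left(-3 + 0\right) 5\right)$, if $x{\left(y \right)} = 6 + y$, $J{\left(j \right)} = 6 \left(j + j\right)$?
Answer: $252$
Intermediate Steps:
$J{\left(j \right)} = 12 j$ ($J{\left(j \right)} = 6 \cdot 2 j = 12 j$)
$x{\left(6 \right)} \left(J{\left(3 \right)} + \left(-3 + 0\right) 5\right) = \left(6 + 6\right) \left(12 \cdot 3 + \left(-3 + 0\right) 5\right) = 12 \left(36 - 15\right) = 12 \cdot 21 = 252$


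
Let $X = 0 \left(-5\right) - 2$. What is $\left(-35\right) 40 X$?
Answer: $2800$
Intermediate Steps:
$X = -2$ ($X = 0 - 2 = -2$)
$\left(-35\right) 40 X = \left(-35\right) 40 \left(-2\right) = \left(-1400\right) \left(-2\right) = 2800$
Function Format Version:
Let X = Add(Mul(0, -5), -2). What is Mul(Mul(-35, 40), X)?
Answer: 2800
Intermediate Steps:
X = -2 (X = Add(0, -2) = -2)
Mul(Mul(-35, 40), X) = Mul(Mul(-35, 40), -2) = Mul(-1400, -2) = 2800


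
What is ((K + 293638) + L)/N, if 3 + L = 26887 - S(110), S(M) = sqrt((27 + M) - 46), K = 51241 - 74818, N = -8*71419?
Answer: -296945/571352 + sqrt(91)/571352 ≈ -0.51971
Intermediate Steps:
N = -571352
K = -23577
S(M) = sqrt(-19 + M)
L = 26884 - sqrt(91) (L = -3 + (26887 - sqrt(-19 + 110)) = -3 + (26887 - sqrt(91)) = 26884 - sqrt(91) ≈ 26874.)
((K + 293638) + L)/N = ((-23577 + 293638) + (26884 - sqrt(91)))/(-571352) = (270061 + (26884 - sqrt(91)))*(-1/571352) = (296945 - sqrt(91))*(-1/571352) = -296945/571352 + sqrt(91)/571352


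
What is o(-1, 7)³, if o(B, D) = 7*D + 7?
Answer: 175616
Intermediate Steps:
o(B, D) = 7 + 7*D
o(-1, 7)³ = (7 + 7*7)³ = (7 + 49)³ = 56³ = 175616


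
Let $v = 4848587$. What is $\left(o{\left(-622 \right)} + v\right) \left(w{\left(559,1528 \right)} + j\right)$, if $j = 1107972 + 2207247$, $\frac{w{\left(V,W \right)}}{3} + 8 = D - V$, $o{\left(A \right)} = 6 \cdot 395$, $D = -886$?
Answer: $16060839493020$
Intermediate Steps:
$o{\left(A \right)} = 2370$
$w{\left(V,W \right)} = -2682 - 3 V$ ($w{\left(V,W \right)} = -24 + 3 \left(-886 - V\right) = -24 - \left(2658 + 3 V\right) = -2682 - 3 V$)
$j = 3315219$
$\left(o{\left(-622 \right)} + v\right) \left(w{\left(559,1528 \right)} + j\right) = \left(2370 + 4848587\right) \left(\left(-2682 - 1677\right) + 3315219\right) = 4850957 \left(\left(-2682 - 1677\right) + 3315219\right) = 4850957 \left(-4359 + 3315219\right) = 4850957 \cdot 3310860 = 16060839493020$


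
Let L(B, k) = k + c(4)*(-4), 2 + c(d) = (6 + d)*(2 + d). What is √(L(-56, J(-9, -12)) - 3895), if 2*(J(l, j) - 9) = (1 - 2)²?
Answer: 3*I*√1830/2 ≈ 64.168*I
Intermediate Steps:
J(l, j) = 19/2 (J(l, j) = 9 + (1 - 2)²/2 = 9 + (½)*(-1)² = 9 + (½)*1 = 9 + ½ = 19/2)
c(d) = -2 + (2 + d)*(6 + d) (c(d) = -2 + (6 + d)*(2 + d) = -2 + (2 + d)*(6 + d))
L(B, k) = -232 + k (L(B, k) = k + (10 + 4² + 8*4)*(-4) = k + (10 + 16 + 32)*(-4) = k + 58*(-4) = k - 232 = -232 + k)
√(L(-56, J(-9, -12)) - 3895) = √((-232 + 19/2) - 3895) = √(-445/2 - 3895) = √(-8235/2) = 3*I*√1830/2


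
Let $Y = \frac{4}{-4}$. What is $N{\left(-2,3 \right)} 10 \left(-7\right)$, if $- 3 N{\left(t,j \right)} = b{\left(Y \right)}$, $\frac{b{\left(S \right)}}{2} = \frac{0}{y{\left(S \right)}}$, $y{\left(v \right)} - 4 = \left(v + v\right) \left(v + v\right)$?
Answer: $0$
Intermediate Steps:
$y{\left(v \right)} = 4 + 4 v^{2}$ ($y{\left(v \right)} = 4 + \left(v + v\right) \left(v + v\right) = 4 + 2 v 2 v = 4 + 4 v^{2}$)
$Y = -1$ ($Y = 4 \left(- \frac{1}{4}\right) = -1$)
$b{\left(S \right)} = 0$ ($b{\left(S \right)} = 2 \frac{0}{4 + 4 S^{2}} = 2 \cdot 0 = 0$)
$N{\left(t,j \right)} = 0$ ($N{\left(t,j \right)} = \left(- \frac{1}{3}\right) 0 = 0$)
$N{\left(-2,3 \right)} 10 \left(-7\right) = 0 \cdot 10 \left(-7\right) = 0 \left(-7\right) = 0$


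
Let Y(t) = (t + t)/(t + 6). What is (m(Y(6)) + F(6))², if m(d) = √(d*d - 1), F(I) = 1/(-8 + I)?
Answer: ¼ ≈ 0.25000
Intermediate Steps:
Y(t) = 2*t/(6 + t) (Y(t) = (2*t)/(6 + t) = 2*t/(6 + t))
m(d) = √(-1 + d²) (m(d) = √(d² - 1) = √(-1 + d²))
(m(Y(6)) + F(6))² = (√(-1 + (2*6/(6 + 6))²) + 1/(-8 + 6))² = (√(-1 + (2*6/12)²) + 1/(-2))² = (√(-1 + (2*6*(1/12))²) - ½)² = (√(-1 + 1²) - ½)² = (√(-1 + 1) - ½)² = (√0 - ½)² = (0 - ½)² = (-½)² = ¼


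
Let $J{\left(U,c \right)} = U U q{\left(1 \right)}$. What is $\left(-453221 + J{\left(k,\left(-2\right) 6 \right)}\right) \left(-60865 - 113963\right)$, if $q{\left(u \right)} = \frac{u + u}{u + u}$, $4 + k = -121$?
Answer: $76504033488$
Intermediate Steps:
$k = -125$ ($k = -4 - 121 = -125$)
$q{\left(u \right)} = 1$ ($q{\left(u \right)} = \frac{2 u}{2 u} = 2 u \frac{1}{2 u} = 1$)
$J{\left(U,c \right)} = U^{2}$ ($J{\left(U,c \right)} = U U 1 = U^{2} \cdot 1 = U^{2}$)
$\left(-453221 + J{\left(k,\left(-2\right) 6 \right)}\right) \left(-60865 - 113963\right) = \left(-453221 + \left(-125\right)^{2}\right) \left(-60865 - 113963\right) = \left(-453221 + 15625\right) \left(-174828\right) = \left(-437596\right) \left(-174828\right) = 76504033488$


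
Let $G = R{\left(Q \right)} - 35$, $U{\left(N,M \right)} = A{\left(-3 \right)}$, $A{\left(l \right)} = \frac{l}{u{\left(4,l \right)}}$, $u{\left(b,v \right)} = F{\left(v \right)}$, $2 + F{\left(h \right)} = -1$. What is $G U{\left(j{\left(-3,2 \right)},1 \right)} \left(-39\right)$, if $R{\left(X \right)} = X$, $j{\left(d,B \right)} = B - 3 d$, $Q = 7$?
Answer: $1092$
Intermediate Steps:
$F{\left(h \right)} = -3$ ($F{\left(h \right)} = -2 - 1 = -3$)
$u{\left(b,v \right)} = -3$
$A{\left(l \right)} = - \frac{l}{3}$ ($A{\left(l \right)} = \frac{l}{-3} = l \left(- \frac{1}{3}\right) = - \frac{l}{3}$)
$U{\left(N,M \right)} = 1$ ($U{\left(N,M \right)} = \left(- \frac{1}{3}\right) \left(-3\right) = 1$)
$G = -28$ ($G = 7 - 35 = -28$)
$G U{\left(j{\left(-3,2 \right)},1 \right)} \left(-39\right) = - 28 \cdot 1 \left(-39\right) = \left(-28\right) \left(-39\right) = 1092$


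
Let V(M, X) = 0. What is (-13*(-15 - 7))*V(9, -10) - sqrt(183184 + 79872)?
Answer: -4*sqrt(16441) ≈ -512.89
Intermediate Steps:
(-13*(-15 - 7))*V(9, -10) - sqrt(183184 + 79872) = -13*(-15 - 7)*0 - sqrt(183184 + 79872) = -13*(-22)*0 - sqrt(263056) = 286*0 - 4*sqrt(16441) = 0 - 4*sqrt(16441) = -4*sqrt(16441)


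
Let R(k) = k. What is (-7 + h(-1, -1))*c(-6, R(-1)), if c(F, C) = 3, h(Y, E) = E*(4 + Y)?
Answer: -30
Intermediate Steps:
(-7 + h(-1, -1))*c(-6, R(-1)) = (-7 - (4 - 1))*3 = (-7 - 1*3)*3 = (-7 - 3)*3 = -10*3 = -30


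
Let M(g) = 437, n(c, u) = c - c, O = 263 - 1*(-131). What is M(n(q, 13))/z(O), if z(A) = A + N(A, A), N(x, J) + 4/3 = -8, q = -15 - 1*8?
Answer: 1311/1154 ≈ 1.1360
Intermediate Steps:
O = 394 (O = 263 + 131 = 394)
q = -23 (q = -15 - 8 = -23)
N(x, J) = -28/3 (N(x, J) = -4/3 - 8 = -28/3)
z(A) = -28/3 + A (z(A) = A - 28/3 = -28/3 + A)
n(c, u) = 0
M(n(q, 13))/z(O) = 437/(-28/3 + 394) = 437/(1154/3) = 437*(3/1154) = 1311/1154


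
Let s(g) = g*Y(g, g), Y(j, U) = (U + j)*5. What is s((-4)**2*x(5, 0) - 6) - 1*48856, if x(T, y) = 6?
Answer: 32144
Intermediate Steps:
Y(j, U) = 5*U + 5*j
s(g) = 10*g**2 (s(g) = g*(5*g + 5*g) = g*(10*g) = 10*g**2)
s((-4)**2*x(5, 0) - 6) - 1*48856 = 10*((-4)**2*6 - 6)**2 - 1*48856 = 10*(16*6 - 6)**2 - 48856 = 10*(96 - 6)**2 - 48856 = 10*90**2 - 48856 = 10*8100 - 48856 = 81000 - 48856 = 32144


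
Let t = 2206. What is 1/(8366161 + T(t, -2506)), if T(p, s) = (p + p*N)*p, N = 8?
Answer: 1/52164085 ≈ 1.9170e-8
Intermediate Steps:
T(p, s) = 9*p**2 (T(p, s) = (p + p*8)*p = (p + 8*p)*p = (9*p)*p = 9*p**2)
1/(8366161 + T(t, -2506)) = 1/(8366161 + 9*2206**2) = 1/(8366161 + 9*4866436) = 1/(8366161 + 43797924) = 1/52164085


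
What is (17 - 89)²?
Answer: 5184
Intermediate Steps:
(17 - 89)² = (-72)² = 5184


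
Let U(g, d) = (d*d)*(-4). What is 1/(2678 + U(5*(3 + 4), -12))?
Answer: 1/2102 ≈ 0.00047574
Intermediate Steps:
U(g, d) = -4*d² (U(g, d) = d²*(-4) = -4*d²)
1/(2678 + U(5*(3 + 4), -12)) = 1/(2678 - 4*(-12)²) = 1/(2678 - 4*144) = 1/(2678 - 576) = 1/2102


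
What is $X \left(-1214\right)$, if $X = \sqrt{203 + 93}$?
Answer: $- 2428 \sqrt{74} \approx -20886.0$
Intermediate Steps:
$X = 2 \sqrt{74}$ ($X = \sqrt{296} = 2 \sqrt{74} \approx 17.205$)
$X \left(-1214\right) = 2 \sqrt{74} \left(-1214\right) = - 2428 \sqrt{74}$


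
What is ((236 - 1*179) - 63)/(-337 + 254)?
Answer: 6/83 ≈ 0.072289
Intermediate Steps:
((236 - 1*179) - 63)/(-337 + 254) = ((236 - 179) - 63)/(-83) = (57 - 63)*(-1/83) = -6*(-1/83) = 6/83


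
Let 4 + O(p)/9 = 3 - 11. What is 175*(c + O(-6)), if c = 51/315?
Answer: -56615/3 ≈ -18872.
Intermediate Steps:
c = 17/105 (c = 51*(1/315) = 17/105 ≈ 0.16190)
O(p) = -108 (O(p) = -36 + 9*(3 - 11) = -36 + 9*(-8) = -36 - 72 = -108)
175*(c + O(-6)) = 175*(17/105 - 108) = 175*(-11323/105) = -56615/3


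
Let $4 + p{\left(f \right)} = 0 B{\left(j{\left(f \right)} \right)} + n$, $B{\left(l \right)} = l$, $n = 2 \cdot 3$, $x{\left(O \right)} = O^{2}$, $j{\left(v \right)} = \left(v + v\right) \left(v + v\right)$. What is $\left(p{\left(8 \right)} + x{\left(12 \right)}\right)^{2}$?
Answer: $21316$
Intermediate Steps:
$j{\left(v \right)} = 4 v^{2}$ ($j{\left(v \right)} = 2 v 2 v = 4 v^{2}$)
$n = 6$
$p{\left(f \right)} = 2$ ($p{\left(f \right)} = -4 + \left(0 \cdot 4 f^{2} + 6\right) = -4 + \left(0 + 6\right) = -4 + 6 = 2$)
$\left(p{\left(8 \right)} + x{\left(12 \right)}\right)^{2} = \left(2 + 12^{2}\right)^{2} = \left(2 + 144\right)^{2} = 146^{2} = 21316$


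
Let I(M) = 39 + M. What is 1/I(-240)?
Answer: -1/201 ≈ -0.0049751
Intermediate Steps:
1/I(-240) = 1/(39 - 240) = 1/(-201) = -1/201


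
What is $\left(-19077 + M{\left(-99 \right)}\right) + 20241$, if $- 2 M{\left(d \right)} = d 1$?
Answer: $\frac{2427}{2} \approx 1213.5$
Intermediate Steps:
$M{\left(d \right)} = - \frac{d}{2}$ ($M{\left(d \right)} = - \frac{d 1}{2} = - \frac{d}{2}$)
$\left(-19077 + M{\left(-99 \right)}\right) + 20241 = \left(-19077 - - \frac{99}{2}\right) + 20241 = \left(-19077 + \frac{99}{2}\right) + 20241 = - \frac{38055}{2} + 20241 = \frac{2427}{2}$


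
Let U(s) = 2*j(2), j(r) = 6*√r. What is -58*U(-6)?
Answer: -696*√2 ≈ -984.29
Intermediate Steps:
U(s) = 12*√2 (U(s) = 2*(6*√2) = 12*√2)
-58*U(-6) = -696*√2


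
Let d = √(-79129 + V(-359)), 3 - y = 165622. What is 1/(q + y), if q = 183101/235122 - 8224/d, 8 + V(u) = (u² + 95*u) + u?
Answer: -8743755844749179670/1448125056375193747021771 + 113660521641504*√955/1448125056375193747021771 ≈ -6.0356e-6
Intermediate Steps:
y = -165619 (y = 3 - 1*165622 = 3 - 165622 = -165619)
V(u) = -8 + u² + 96*u (V(u) = -8 + ((u² + 95*u) + u) = -8 + (u² + 96*u) = -8 + u² + 96*u)
d = 4*√955 (d = √(-79129 + (-8 + (-359)² + 96*(-359))) = √(-79129 + (-8 + 128881 - 34464)) = √(-79129 + 94409) = √15280 = 4*√955 ≈ 123.61)
q = 183101/235122 - 2056*√955/955 (q = 183101/235122 - 8224*√955/3820 = 183101*(1/235122) - 2056*√955/955 = 183101/235122 - 2056*√955/955 ≈ -65.752)
1/(q + y) = 1/((183101/235122 - 2056*√955/955) - 165619) = 1/(-38940487417/235122 - 2056*√955/955)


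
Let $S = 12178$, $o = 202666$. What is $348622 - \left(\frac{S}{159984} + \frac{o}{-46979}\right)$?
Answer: $\frac{1310117937340037}{3757944168} \approx 3.4863 \cdot 10^{5}$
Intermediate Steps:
$348622 - \left(\frac{S}{159984} + \frac{o}{-46979}\right) = 348622 - \left(\frac{12178}{159984} + \frac{202666}{-46979}\right) = 348622 - \left(12178 \cdot \frac{1}{159984} + 202666 \left(- \frac{1}{46979}\right)\right) = 348622 - \left(\frac{6089}{79992} - \frac{202666}{46979}\right) = 348622 - - \frac{15925603541}{3757944168} = 348622 + \frac{15925603541}{3757944168} = \frac{1310117937340037}{3757944168}$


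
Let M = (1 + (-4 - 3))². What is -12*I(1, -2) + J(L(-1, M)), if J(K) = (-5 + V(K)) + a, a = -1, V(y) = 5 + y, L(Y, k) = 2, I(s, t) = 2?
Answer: -23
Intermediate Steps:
M = 36 (M = (1 - 7)² = (-6)² = 36)
J(K) = -1 + K (J(K) = (-5 + (5 + K)) - 1 = K - 1 = -1 + K)
-12*I(1, -2) + J(L(-1, M)) = -12*2 + (-1 + 2) = -24 + 1 = -23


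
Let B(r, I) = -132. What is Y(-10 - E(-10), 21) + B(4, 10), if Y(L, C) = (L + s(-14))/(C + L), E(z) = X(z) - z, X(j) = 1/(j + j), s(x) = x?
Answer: -493/3 ≈ -164.33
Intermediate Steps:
X(j) = 1/(2*j)
E(z) = 1/(2*z) - z
Y(L, C) = (-14 + L)/(C + L) (Y(L, C) = (L - 14)/(C + L) = (-14 + L)/(C + L))
Y(-10 - E(-10), 21) + B(4, 10) = (-14 + (-10 - ((1/2)/(-10) - 1*(-10))))/(21 + (-10 - ((1/2)/(-10) - 1*(-10)))) - 132 = (-14 + (-10 - ((1/2)*(-1/10) + 10)))/(21 + (-10 - ((1/2)*(-1/10) + 10))) - 132 = (-14 + (-10 - (-1/20 + 10)))/(21 + (-10 - (-1/20 + 10))) - 132 = (-14 + (-10 - 1*199/20))/(21 + (-10 - 1*199/20)) - 132 = (-14 + (-10 - 199/20))/(21 + (-10 - 199/20)) - 132 = (-14 - 399/20)/(21 - 399/20) - 132 = -679/20/(21/20) - 132 = (20/21)*(-679/20) - 132 = -97/3 - 132 = -493/3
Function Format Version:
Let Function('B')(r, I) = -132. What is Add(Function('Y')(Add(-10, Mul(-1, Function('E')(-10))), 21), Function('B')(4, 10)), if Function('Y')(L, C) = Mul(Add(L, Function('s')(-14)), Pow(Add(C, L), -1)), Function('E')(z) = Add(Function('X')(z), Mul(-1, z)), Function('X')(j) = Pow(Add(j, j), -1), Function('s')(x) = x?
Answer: Rational(-493, 3) ≈ -164.33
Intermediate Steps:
Function('X')(j) = Mul(Rational(1, 2), Pow(j, -1)) (Function('X')(j) = Pow(Mul(2, j), -1) = Mul(Rational(1, 2), Pow(j, -1)))
Function('E')(z) = Add(Mul(Rational(1, 2), Pow(z, -1)), Mul(-1, z))
Function('Y')(L, C) = Mul(Pow(Add(C, L), -1), Add(-14, L)) (Function('Y')(L, C) = Mul(Add(L, -14), Pow(Add(C, L), -1)) = Mul(Add(-14, L), Pow(Add(C, L), -1)) = Mul(Pow(Add(C, L), -1), Add(-14, L)))
Add(Function('Y')(Add(-10, Mul(-1, Function('E')(-10))), 21), Function('B')(4, 10)) = Add(Mul(Pow(Add(21, Add(-10, Mul(-1, Add(Mul(Rational(1, 2), Pow(-10, -1)), Mul(-1, -10))))), -1), Add(-14, Add(-10, Mul(-1, Add(Mul(Rational(1, 2), Pow(-10, -1)), Mul(-1, -10)))))), -132) = Add(Mul(Pow(Add(21, Add(-10, Mul(-1, Add(Mul(Rational(1, 2), Rational(-1, 10)), 10)))), -1), Add(-14, Add(-10, Mul(-1, Add(Mul(Rational(1, 2), Rational(-1, 10)), 10))))), -132) = Add(Mul(Pow(Add(21, Add(-10, Mul(-1, Add(Rational(-1, 20), 10)))), -1), Add(-14, Add(-10, Mul(-1, Add(Rational(-1, 20), 10))))), -132) = Add(Mul(Pow(Add(21, Add(-10, Mul(-1, Rational(199, 20)))), -1), Add(-14, Add(-10, Mul(-1, Rational(199, 20))))), -132) = Add(Mul(Pow(Add(21, Add(-10, Rational(-199, 20))), -1), Add(-14, Add(-10, Rational(-199, 20)))), -132) = Add(Mul(Pow(Add(21, Rational(-399, 20)), -1), Add(-14, Rational(-399, 20))), -132) = Add(Mul(Pow(Rational(21, 20), -1), Rational(-679, 20)), -132) = Add(Mul(Rational(20, 21), Rational(-679, 20)), -132) = Add(Rational(-97, 3), -132) = Rational(-493, 3)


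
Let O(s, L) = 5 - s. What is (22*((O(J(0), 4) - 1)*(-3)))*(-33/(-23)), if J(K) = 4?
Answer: 0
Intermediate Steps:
(22*((O(J(0), 4) - 1)*(-3)))*(-33/(-23)) = (22*(((5 - 1*4) - 1)*(-3)))*(-33/(-23)) = (22*(((5 - 4) - 1)*(-3)))*(-33*(-1/23)) = (22*((1 - 1)*(-3)))*(33/23) = (22*(0*(-3)))*(33/23) = (22*0)*(33/23) = 0*(33/23) = 0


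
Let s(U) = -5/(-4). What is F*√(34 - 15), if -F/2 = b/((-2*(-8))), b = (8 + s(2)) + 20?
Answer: -117*√19/32 ≈ -15.937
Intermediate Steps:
s(U) = 5/4 (s(U) = -5*(-¼) = 5/4)
b = 117/4 (b = (8 + 5/4) + 20 = 37/4 + 20 = 117/4 ≈ 29.250)
F = -117/32 (F = -117/(2*((-2*(-8)))) = -117/(2*16) = -2*117/64 = -117/32 ≈ -3.6563)
F*√(34 - 15) = -117*√(34 - 15)/32 = -117*√19/32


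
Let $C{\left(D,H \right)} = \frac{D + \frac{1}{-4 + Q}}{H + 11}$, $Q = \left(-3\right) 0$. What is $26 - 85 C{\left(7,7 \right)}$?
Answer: $- \frac{47}{8} \approx -5.875$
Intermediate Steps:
$Q = 0$
$C{\left(D,H \right)} = \frac{- \frac{1}{4} + D}{11 + H}$ ($C{\left(D,H \right)} = \frac{D + \frac{1}{-4 + 0}}{H + 11} = \frac{D + \frac{1}{-4}}{11 + H} = \frac{D - \frac{1}{4}}{11 + H} = \frac{- \frac{1}{4} + D}{11 + H}$)
$26 - 85 C{\left(7,7 \right)} = 26 - 85 \frac{- \frac{1}{4} + 7}{11 + 7} = 26 - 85 \cdot \frac{1}{18} \cdot \frac{27}{4} = 26 - \frac{255}{8} = - \frac{47}{8}$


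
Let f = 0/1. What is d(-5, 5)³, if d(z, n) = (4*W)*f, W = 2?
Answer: 0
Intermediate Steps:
f = 0 (f = 0*1 = 0)
d(z, n) = 0 (d(z, n) = (4*2)*0 = 8*0 = 0)
d(-5, 5)³ = 0³ = 0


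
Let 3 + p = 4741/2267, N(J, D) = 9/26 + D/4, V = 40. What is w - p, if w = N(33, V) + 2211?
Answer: 130984145/58942 ≈ 2222.3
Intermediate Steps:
N(J, D) = 9/26 + D/4 (N(J, D) = 9*(1/26) + D*(1/4) = 9/26 + D/4)
w = 57755/26 (w = (9/26 + (1/4)*40) + 2211 = (9/26 + 10) + 2211 = 269/26 + 2211 = 57755/26 ≈ 2221.3)
p = -2060/2267 (p = -3 + 4741/2267 = -2060/2267 ≈ -0.90869)
w - p = 57755/26 - 1*(-2060/2267) = 57755/26 + 2060/2267 = 130984145/58942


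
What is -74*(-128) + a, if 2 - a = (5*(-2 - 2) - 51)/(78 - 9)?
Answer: 653777/69 ≈ 9475.0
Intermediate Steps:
a = 209/69 (a = 2 - (5*(-2 - 2) - 51)/(78 - 9) = 2 - (5*(-4) - 51)/69 = 2 - (-20 - 51)/69 = 2 - (-71)/69 = 2 - 1*(-71/69) = 2 + 71/69 = 209/69 ≈ 3.0290)
-74*(-128) + a = -74*(-128) + 209/69 = 9472 + 209/69 = 653777/69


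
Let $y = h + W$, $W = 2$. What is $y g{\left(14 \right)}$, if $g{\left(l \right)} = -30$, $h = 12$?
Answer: $-420$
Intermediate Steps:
$y = 14$ ($y = 12 + 2 = 14$)
$y g{\left(14 \right)} = 14 \left(-30\right) = -420$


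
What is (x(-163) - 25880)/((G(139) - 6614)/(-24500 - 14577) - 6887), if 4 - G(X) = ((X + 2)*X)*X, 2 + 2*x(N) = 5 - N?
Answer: 336023123/88797476 ≈ 3.7842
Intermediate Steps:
x(N) = 3/2 - N/2 (x(N) = -1 + (5 - N)/2 = -1 + (5/2 - N/2) = 3/2 - N/2)
G(X) = 4 - X**2*(2 + X) (G(X) = 4 - (X + 2)*X*X = 4 - (2 + X)*X*X = 4 - X*(2 + X)*X = 4 - X**2*(2 + X))
(x(-163) - 25880)/((G(139) - 6614)/(-24500 - 14577) - 6887) = ((3/2 - 1/2*(-163)) - 25880)/(((4 - 1*139**3 - 2*139**2) - 6614)/(-24500 - 14577) - 6887) = ((3/2 + 163/2) - 25880)/(((4 - 1*2685619 - 2*19321) - 6614)/(-39077) - 6887) = (83 - 25880)/(((4 - 2685619 - 38642) - 6614)*(-1/39077) - 6887) = -25797/((-2724257 - 6614)*(-1/39077) - 6887) = -25797/(-2730871*(-1/39077) - 6887) = -25797/(2730871/39077 - 6887) = -25797/(-266392428/39077) = -25797*(-39077/266392428) = 336023123/88797476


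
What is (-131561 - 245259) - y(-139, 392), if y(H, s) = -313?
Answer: -376507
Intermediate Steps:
(-131561 - 245259) - y(-139, 392) = (-131561 - 245259) - 1*(-313) = -376820 + 313 = -376507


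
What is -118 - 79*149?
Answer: -11889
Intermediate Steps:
-118 - 79*149 = -118 - 11771 = -11889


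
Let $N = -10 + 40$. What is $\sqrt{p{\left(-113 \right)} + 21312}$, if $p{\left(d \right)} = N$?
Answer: $\sqrt{21342} \approx 146.09$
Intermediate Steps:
$N = 30$
$p{\left(d \right)} = 30$
$\sqrt{p{\left(-113 \right)} + 21312} = \sqrt{30 + 21312} = \sqrt{21342}$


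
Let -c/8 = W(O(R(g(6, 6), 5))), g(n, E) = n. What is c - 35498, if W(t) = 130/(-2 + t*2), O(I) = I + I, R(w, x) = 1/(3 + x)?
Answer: -104414/3 ≈ -34805.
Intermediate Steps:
O(I) = 2*I
W(t) = 130/(-2 + 2*t)
c = 2080/3 (c = -520/(-1 + 2/(3 + 5)) = -520/(-1 + 2/8) = -520/(-1 + 2*(⅛)) = -520/(-1 + ¼) = -520/(-¾) = -520*(-4)/3 = -8*(-260/3) = 2080/3 ≈ 693.33)
c - 35498 = 2080/3 - 35498 = -104414/3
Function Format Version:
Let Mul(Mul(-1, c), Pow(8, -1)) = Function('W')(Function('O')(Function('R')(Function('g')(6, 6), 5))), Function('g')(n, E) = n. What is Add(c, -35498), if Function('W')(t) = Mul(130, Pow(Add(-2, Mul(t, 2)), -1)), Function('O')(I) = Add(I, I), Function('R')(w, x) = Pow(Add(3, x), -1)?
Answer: Rational(-104414, 3) ≈ -34805.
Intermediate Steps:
Function('O')(I) = Mul(2, I)
Function('W')(t) = Mul(130, Pow(Add(-2, Mul(2, t)), -1))
c = Rational(2080, 3) (c = Mul(-8, Mul(65, Pow(Add(-1, Mul(2, Pow(Add(3, 5), -1))), -1))) = Mul(-8, Mul(65, Pow(Add(-1, Mul(2, Pow(8, -1))), -1))) = Mul(-8, Mul(65, Pow(Add(-1, Mul(2, Rational(1, 8))), -1))) = Mul(-8, Mul(65, Pow(Add(-1, Rational(1, 4)), -1))) = Mul(-8, Mul(65, Pow(Rational(-3, 4), -1))) = Mul(-8, Mul(65, Rational(-4, 3))) = Mul(-8, Rational(-260, 3)) = Rational(2080, 3) ≈ 693.33)
Add(c, -35498) = Add(Rational(2080, 3), -35498) = Rational(-104414, 3)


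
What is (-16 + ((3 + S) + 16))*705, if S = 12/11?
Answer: 31725/11 ≈ 2884.1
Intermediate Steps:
S = 12/11 (S = 12*(1/11) = 12/11 ≈ 1.0909)
(-16 + ((3 + S) + 16))*705 = (-16 + ((3 + 12/11) + 16))*705 = (-16 + (45/11 + 16))*705 = (-16 + 221/11)*705 = (45/11)*705 = 31725/11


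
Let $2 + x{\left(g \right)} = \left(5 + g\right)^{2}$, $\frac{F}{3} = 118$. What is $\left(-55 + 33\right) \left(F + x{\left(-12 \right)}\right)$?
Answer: $-8822$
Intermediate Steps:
$F = 354$ ($F = 3 \cdot 118 = 354$)
$x{\left(g \right)} = -2 + \left(5 + g\right)^{2}$
$\left(-55 + 33\right) \left(F + x{\left(-12 \right)}\right) = \left(-55 + 33\right) \left(354 - \left(2 - \left(5 - 12\right)^{2}\right)\right) = - 22 \left(354 - \left(2 - \left(-7\right)^{2}\right)\right) = - 22 \left(354 + \left(-2 + 49\right)\right) = - 22 \left(354 + 47\right) = \left(-22\right) 401 = -8822$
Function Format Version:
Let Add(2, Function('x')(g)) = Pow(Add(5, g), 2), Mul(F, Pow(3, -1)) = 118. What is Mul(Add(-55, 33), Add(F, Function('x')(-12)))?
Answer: -8822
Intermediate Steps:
F = 354 (F = Mul(3, 118) = 354)
Function('x')(g) = Add(-2, Pow(Add(5, g), 2))
Mul(Add(-55, 33), Add(F, Function('x')(-12))) = Mul(Add(-55, 33), Add(354, Add(-2, Pow(Add(5, -12), 2)))) = Mul(-22, Add(354, Add(-2, Pow(-7, 2)))) = Mul(-22, Add(354, Add(-2, 49))) = Mul(-22, Add(354, 47)) = Mul(-22, 401) = -8822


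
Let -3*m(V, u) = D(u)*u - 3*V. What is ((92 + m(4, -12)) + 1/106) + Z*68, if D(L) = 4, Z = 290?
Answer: 2102193/106 ≈ 19832.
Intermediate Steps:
m(V, u) = V - 4*u/3 (m(V, u) = -(4*u - 3*V)/3 = -(-3*V + 4*u)/3 = V - 4*u/3)
((92 + m(4, -12)) + 1/106) + Z*68 = ((92 + (4 - 4/3*(-12))) + 1/106) + 290*68 = ((92 + (4 + 16)) + 1/106) + 19720 = ((92 + 20) + 1/106) + 19720 = (112 + 1/106) + 19720 = 11873/106 + 19720 = 2102193/106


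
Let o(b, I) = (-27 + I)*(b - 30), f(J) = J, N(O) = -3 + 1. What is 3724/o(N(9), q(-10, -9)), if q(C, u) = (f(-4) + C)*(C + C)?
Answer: -931/2024 ≈ -0.45998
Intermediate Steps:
N(O) = -2
q(C, u) = 2*C*(-4 + C) (q(C, u) = (-4 + C)*(C + C) = (-4 + C)*(2*C) = 2*C*(-4 + C))
o(b, I) = (-30 + b)*(-27 + I) (o(b, I) = (-27 + I)*(-30 + b) = (-30 + b)*(-27 + I))
3724/o(N(9), q(-10, -9)) = 3724/(810 - 60*(-10)*(-4 - 10) - 27*(-2) + (2*(-10)*(-4 - 10))*(-2)) = 3724/(810 - 60*(-10)*(-14) + 54 + (2*(-10)*(-14))*(-2)) = 3724/(810 - 30*280 + 54 + 280*(-2)) = 3724/(810 - 8400 + 54 - 560) = 3724/(-8096) = 3724*(-1/8096) = -931/2024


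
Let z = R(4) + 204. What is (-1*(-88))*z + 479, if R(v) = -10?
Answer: 17551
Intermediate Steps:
z = 194 (z = -10 + 204 = 194)
(-1*(-88))*z + 479 = -1*(-88)*194 + 479 = 88*194 + 479 = 17072 + 479 = 17551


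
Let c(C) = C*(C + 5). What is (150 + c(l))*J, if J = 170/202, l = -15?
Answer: 25500/101 ≈ 252.48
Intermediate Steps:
c(C) = C*(5 + C)
J = 85/101 (J = 170*(1/202) = 85/101 ≈ 0.84158)
(150 + c(l))*J = (150 - 15*(5 - 15))*(85/101) = (150 - 15*(-10))*(85/101) = (150 + 150)*(85/101) = 300*(85/101) = 25500/101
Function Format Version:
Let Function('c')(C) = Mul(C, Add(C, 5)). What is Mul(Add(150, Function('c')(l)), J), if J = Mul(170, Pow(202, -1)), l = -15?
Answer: Rational(25500, 101) ≈ 252.48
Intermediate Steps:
Function('c')(C) = Mul(C, Add(5, C))
J = Rational(85, 101) (J = Mul(170, Rational(1, 202)) = Rational(85, 101) ≈ 0.84158)
Mul(Add(150, Function('c')(l)), J) = Mul(Add(150, Mul(-15, Add(5, -15))), Rational(85, 101)) = Mul(Add(150, Mul(-15, -10)), Rational(85, 101)) = Mul(Add(150, 150), Rational(85, 101)) = Mul(300, Rational(85, 101)) = Rational(25500, 101)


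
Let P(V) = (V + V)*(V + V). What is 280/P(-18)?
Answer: 35/162 ≈ 0.21605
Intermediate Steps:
P(V) = 4*V**2 (P(V) = (2*V)*(2*V) = 4*V**2)
280/P(-18) = 280/((4*(-18)**2)) = 280/((4*324)) = 280/1296 = 280*(1/1296) = 35/162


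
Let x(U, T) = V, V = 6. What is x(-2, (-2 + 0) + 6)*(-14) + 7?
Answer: -77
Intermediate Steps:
x(U, T) = 6
x(-2, (-2 + 0) + 6)*(-14) + 7 = 6*(-14) + 7 = -84 + 7 = -77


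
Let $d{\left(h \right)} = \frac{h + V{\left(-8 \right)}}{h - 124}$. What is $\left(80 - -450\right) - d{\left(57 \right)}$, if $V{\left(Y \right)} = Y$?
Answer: $\frac{35559}{67} \approx 530.73$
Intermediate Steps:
$d{\left(h \right)} = \frac{-8 + h}{-124 + h}$ ($d{\left(h \right)} = \frac{h - 8}{h - 124} = \frac{-8 + h}{-124 + h}$)
$\left(80 - -450\right) - d{\left(57 \right)} = \left(80 - -450\right) - \frac{-8 + 57}{-124 + 57} = \left(80 + 450\right) - \frac{1}{-67} \cdot 49 = 530 - \left(- \frac{1}{67}\right) 49 = 530 - - \frac{49}{67} = 530 + \frac{49}{67} = \frac{35559}{67}$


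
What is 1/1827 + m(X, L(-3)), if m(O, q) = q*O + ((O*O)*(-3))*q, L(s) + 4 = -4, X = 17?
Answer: 12423601/1827 ≈ 6800.0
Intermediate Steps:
L(s) = -8 (L(s) = -4 - 4 = -8)
m(O, q) = O*q - 3*q*O² (m(O, q) = O*q + (O²*(-3))*q = O*q + (-3*O²)*q = O*q - 3*q*O²)
1/1827 + m(X, L(-3)) = 1/1827 + 17*(-8)*(1 - 3*17) = 1/1827 + 17*(-8)*(1 - 51) = 1/1827 + 17*(-8)*(-50) = 1/1827 + 6800 = 12423601/1827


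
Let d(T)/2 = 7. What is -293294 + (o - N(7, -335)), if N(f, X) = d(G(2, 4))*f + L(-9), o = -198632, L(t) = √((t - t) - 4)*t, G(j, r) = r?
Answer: -492024 + 18*I ≈ -4.9202e+5 + 18.0*I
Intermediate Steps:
L(t) = 2*I*t (L(t) = √(0 - 4)*t = √(-4)*t = (2*I)*t = 2*I*t)
d(T) = 14 (d(T) = 2*7 = 14)
N(f, X) = -18*I + 14*f (N(f, X) = 14*f + 2*I*(-9) = 14*f - 18*I = -18*I + 14*f)
-293294 + (o - N(7, -335)) = -293294 + (-198632 - (-18*I + 14*7)) = -293294 + (-198632 - (-18*I + 98)) = -293294 + (-198632 - (98 - 18*I)) = -293294 + (-198632 + (-98 + 18*I)) = -293294 + (-198730 + 18*I) = -492024 + 18*I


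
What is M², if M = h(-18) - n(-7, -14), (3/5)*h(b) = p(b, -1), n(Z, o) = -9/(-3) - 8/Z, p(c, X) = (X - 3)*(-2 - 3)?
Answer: 375769/441 ≈ 852.08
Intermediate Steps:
p(c, X) = 15 - 5*X (p(c, X) = (-3 + X)*(-5) = 15 - 5*X)
n(Z, o) = 3 - 8/Z (n(Z, o) = -9*(-⅓) - 8/Z = 3 - 8/Z)
h(b) = 100/3 (h(b) = 5*(15 - 5*(-1))/3 = 5*(15 + 5)/3 = (5/3)*20 = 100/3)
M = 613/21 (M = 100/3 - (3 - 8/(-7)) = 100/3 - (3 - 8*(-⅐)) = 100/3 - (3 + 8/7) = 100/3 - 1*29/7 = 100/3 - 29/7 = 613/21 ≈ 29.190)
M² = (613/21)² = 375769/441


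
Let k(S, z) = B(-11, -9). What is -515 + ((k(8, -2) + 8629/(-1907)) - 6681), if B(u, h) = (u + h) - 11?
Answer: -13790518/1907 ≈ -7231.5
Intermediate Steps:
B(u, h) = -11 + h + u (B(u, h) = (h + u) - 11 = -11 + h + u)
k(S, z) = -31 (k(S, z) = -11 - 9 - 11 = -31)
-515 + ((k(8, -2) + 8629/(-1907)) - 6681) = -515 + ((-31 + 8629/(-1907)) - 6681) = -515 + ((-31 + 8629*(-1/1907)) - 6681) = -515 + ((-31 - 8629/1907) - 6681) = -515 + (-67746/1907 - 6681) = -515 - 12808413/1907 = -13790518/1907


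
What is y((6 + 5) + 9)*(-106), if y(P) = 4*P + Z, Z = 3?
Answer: -8798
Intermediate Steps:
y(P) = 3 + 4*P (y(P) = 4*P + 3 = 3 + 4*P)
y((6 + 5) + 9)*(-106) = (3 + 4*((6 + 5) + 9))*(-106) = (3 + 4*(11 + 9))*(-106) = (3 + 4*20)*(-106) = (3 + 80)*(-106) = 83*(-106) = -8798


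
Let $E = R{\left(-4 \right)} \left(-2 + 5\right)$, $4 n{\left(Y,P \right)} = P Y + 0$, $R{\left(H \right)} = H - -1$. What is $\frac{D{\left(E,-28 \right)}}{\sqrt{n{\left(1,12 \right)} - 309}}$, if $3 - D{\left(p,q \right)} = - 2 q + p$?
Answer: $\frac{22 i \sqrt{34}}{51} \approx 2.5153 i$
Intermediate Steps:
$R{\left(H \right)} = 1 + H$ ($R{\left(H \right)} = H + 1 = 1 + H$)
$n{\left(Y,P \right)} = \frac{P Y}{4}$ ($n{\left(Y,P \right)} = \frac{P Y + 0}{4} = \frac{P Y}{4}$)
$E = -9$ ($E = \left(1 - 4\right) \left(-2 + 5\right) = \left(-3\right) 3 = -9$)
$D{\left(p,q \right)} = 3 - p + 2 q$ ($D{\left(p,q \right)} = 3 - \left(- 2 q + p\right) = 3 - \left(p - 2 q\right) = 3 - p + 2 q$)
$\frac{D{\left(E,-28 \right)}}{\sqrt{n{\left(1,12 \right)} - 309}} = \frac{3 - -9 + 2 \left(-28\right)}{\sqrt{\frac{1}{4} \cdot 12 \cdot 1 - 309}} = \frac{3 + 9 - 56}{\sqrt{3 - 309}} = - \frac{44}{\sqrt{-306}} = - \frac{44}{3 i \sqrt{34}} = - 44 \left(- \frac{i \sqrt{34}}{102}\right) = \frac{22 i \sqrt{34}}{51}$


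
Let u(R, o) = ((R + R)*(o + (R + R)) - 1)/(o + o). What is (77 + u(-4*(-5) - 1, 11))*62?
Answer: 110205/11 ≈ 10019.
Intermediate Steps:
u(R, o) = (-1 + 2*R*(o + 2*R))/(2*o) (u(R, o) = ((2*R)*(o + 2*R) - 1)/((2*o)) = (2*R*(o + 2*R) - 1)*(1/(2*o)) = (-1 + 2*R*(o + 2*R))*(1/(2*o)) = (-1 + 2*R*(o + 2*R))/(2*o))
(77 + u(-4*(-5) - 1, 11))*62 = (77 + (-½ + 2*(-4*(-5) - 1)² + (-4*(-5) - 1)*11)/11)*62 = (77 + (-½ + 2*(20 - 1)² + (20 - 1)*11)/11)*62 = (77 + (-½ + 2*19² + 19*11)/11)*62 = (77 + (-½ + 2*361 + 209)/11)*62 = (77 + (-½ + 722 + 209)/11)*62 = (77 + (1/11)*(1861/2))*62 = (77 + 1861/22)*62 = (3555/22)*62 = 110205/11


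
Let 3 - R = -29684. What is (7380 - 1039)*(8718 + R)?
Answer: 243526105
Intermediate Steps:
R = 29687 (R = 3 - 1*(-29684) = 3 + 29684 = 29687)
(7380 - 1039)*(8718 + R) = (7380 - 1039)*(8718 + 29687) = 6341*38405 = 243526105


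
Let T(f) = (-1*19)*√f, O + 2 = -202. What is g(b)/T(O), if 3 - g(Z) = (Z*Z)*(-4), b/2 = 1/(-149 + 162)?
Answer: 523*I*√51/327522 ≈ 0.011404*I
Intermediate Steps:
O = -204 (O = -2 - 202 = -204)
b = 2/13 (b = 2/(-149 + 162) = 2/13 ≈ 0.15385)
g(Z) = 3 + 4*Z² (g(Z) = 3 - Z*Z*(-4) = 3 - Z²*(-4) = 3 - (-4)*Z² = 3 + 4*Z²)
T(f) = -19*√f
g(b)/T(O) = (3 + 4*(2/13)²)/((-38*I*√51)) = (3 + 4*(4/169))/((-38*I*√51)) = (3 + 16/169)/((-38*I*√51)) = 523*(I*√51/1938)/169 = 523*I*√51/327522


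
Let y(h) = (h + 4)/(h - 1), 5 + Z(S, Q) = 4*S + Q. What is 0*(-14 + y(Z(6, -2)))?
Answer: 0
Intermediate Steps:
Z(S, Q) = -5 + Q + 4*S (Z(S, Q) = -5 + (4*S + Q) = -5 + (Q + 4*S) = -5 + Q + 4*S)
y(h) = (4 + h)/(-1 + h)
0*(-14 + y(Z(6, -2))) = 0*(-14 + (4 + (-5 - 2 + 4*6))/(-1 + (-5 - 2 + 4*6))) = 0*(-14 + (4 + (-5 - 2 + 24))/(-1 + (-5 - 2 + 24))) = 0*(-14 + (4 + 17)/(-1 + 17)) = 0*(-14 + 21/16) = 0*(-203/16) = 0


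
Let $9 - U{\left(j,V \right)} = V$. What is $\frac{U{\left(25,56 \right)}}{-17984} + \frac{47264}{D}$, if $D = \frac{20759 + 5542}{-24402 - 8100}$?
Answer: $- \frac{9208853825135}{157665728} \approx -58407.0$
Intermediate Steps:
$D = - \frac{8767}{10834}$ ($D = \frac{26301}{-32502} = 26301 \left(- \frac{1}{32502}\right) = - \frac{8767}{10834} \approx -0.80921$)
$U{\left(j,V \right)} = 9 - V$
$\frac{U{\left(25,56 \right)}}{-17984} + \frac{47264}{D} = \frac{9 - 56}{-17984} + \frac{47264}{- \frac{8767}{10834}} = \left(9 - 56\right) \left(- \frac{1}{17984}\right) + 47264 \left(- \frac{10834}{8767}\right) = \left(-47\right) \left(- \frac{1}{17984}\right) - \frac{512058176}{8767} = \frac{47}{17984} - \frac{512058176}{8767} = - \frac{9208853825135}{157665728}$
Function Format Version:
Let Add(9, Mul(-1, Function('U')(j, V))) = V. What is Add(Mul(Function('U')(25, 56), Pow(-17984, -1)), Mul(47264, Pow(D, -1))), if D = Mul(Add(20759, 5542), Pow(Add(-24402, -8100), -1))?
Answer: Rational(-9208853825135, 157665728) ≈ -58407.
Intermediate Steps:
D = Rational(-8767, 10834) (D = Mul(26301, Pow(-32502, -1)) = Mul(26301, Rational(-1, 32502)) = Rational(-8767, 10834) ≈ -0.80921)
Function('U')(j, V) = Add(9, Mul(-1, V))
Add(Mul(Function('U')(25, 56), Pow(-17984, -1)), Mul(47264, Pow(D, -1))) = Add(Mul(Add(9, Mul(-1, 56)), Pow(-17984, -1)), Mul(47264, Pow(Rational(-8767, 10834), -1))) = Add(Mul(Add(9, -56), Rational(-1, 17984)), Mul(47264, Rational(-10834, 8767))) = Add(Mul(-47, Rational(-1, 17984)), Rational(-512058176, 8767)) = Add(Rational(47, 17984), Rational(-512058176, 8767)) = Rational(-9208853825135, 157665728)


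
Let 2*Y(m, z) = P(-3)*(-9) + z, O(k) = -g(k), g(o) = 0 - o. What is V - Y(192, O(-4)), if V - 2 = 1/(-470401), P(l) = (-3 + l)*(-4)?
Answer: 52684911/470401 ≈ 112.00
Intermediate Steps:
g(o) = -o
P(l) = 12 - 4*l
O(k) = k (O(k) = -(-1)*k = k)
Y(m, z) = -108 + z/2 (Y(m, z) = ((12 - 4*(-3))*(-9) + z)/2 = ((12 + 12)*(-9) + z)/2 = (24*(-9) + z)/2 = (-216 + z)/2 = -108 + z/2)
V = 940801/470401 (V = 2 + 1/(-470401) = 2 - 1/470401 = 940801/470401 ≈ 2.0000)
V - Y(192, O(-4)) = 940801/470401 - (-108 + (½)*(-4)) = 940801/470401 - (-108 - 2) = 940801/470401 - 1*(-110) = 940801/470401 + 110 = 52684911/470401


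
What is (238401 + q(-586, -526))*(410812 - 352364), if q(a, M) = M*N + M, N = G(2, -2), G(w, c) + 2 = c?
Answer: 14026292592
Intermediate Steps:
G(w, c) = -2 + c
N = -4 (N = -2 - 2 = -4)
q(a, M) = -3*M (q(a, M) = M*(-4) + M = -4*M + M = -3*M)
(238401 + q(-586, -526))*(410812 - 352364) = (238401 - 3*(-526))*(410812 - 352364) = (238401 + 1578)*58448 = 239979*58448 = 14026292592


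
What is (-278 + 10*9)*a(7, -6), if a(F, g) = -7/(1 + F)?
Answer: 329/2 ≈ 164.50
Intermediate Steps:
(-278 + 10*9)*a(7, -6) = (-278 + 10*9)*(-7/(1 + 7)) = (-278 + 90)*(-7/8) = -(-1316)/8 = -188*(-7/8) = 329/2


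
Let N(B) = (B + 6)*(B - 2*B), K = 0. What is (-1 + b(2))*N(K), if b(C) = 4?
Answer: 0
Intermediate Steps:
N(B) = -B*(6 + B) (N(B) = (6 + B)*(-B) = -B*(6 + B))
(-1 + b(2))*N(K) = (-1 + 4)*(-1*0*(6 + 0)) = 3*(-1*0*6) = 3*0 = 0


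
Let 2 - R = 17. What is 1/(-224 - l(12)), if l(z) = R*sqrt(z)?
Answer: -56/11869 - 15*sqrt(3)/23738 ≈ -0.0058127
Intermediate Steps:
R = -15 (R = 2 - 1*17 = 2 - 17 = -15)
l(z) = -15*sqrt(z)
1/(-224 - l(12)) = 1/(-224 - (-15)*sqrt(12)) = 1/(-224 - (-15)*2*sqrt(3)) = 1/(-224 - (-30)*sqrt(3)) = 1/(-224 + 30*sqrt(3))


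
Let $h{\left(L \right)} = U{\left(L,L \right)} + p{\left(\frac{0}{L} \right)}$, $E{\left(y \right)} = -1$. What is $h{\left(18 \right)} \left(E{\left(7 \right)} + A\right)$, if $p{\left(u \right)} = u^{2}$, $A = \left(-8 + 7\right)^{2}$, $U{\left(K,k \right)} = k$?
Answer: $0$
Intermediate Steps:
$A = 1$ ($A = \left(-1\right)^{2} = 1$)
$h{\left(L \right)} = L$ ($h{\left(L \right)} = L + \left(\frac{0}{L}\right)^{2} = L + 0^{2} = L + 0 = L$)
$h{\left(18 \right)} \left(E{\left(7 \right)} + A\right) = 18 \left(-1 + 1\right) = 18 \cdot 0 = 0$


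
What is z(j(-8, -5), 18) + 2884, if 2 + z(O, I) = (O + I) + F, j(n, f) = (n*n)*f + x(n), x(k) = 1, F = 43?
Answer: 2624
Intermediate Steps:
j(n, f) = 1 + f*n**2 (j(n, f) = (n*n)*f + 1 = n**2*f + 1 = f*n**2 + 1 = 1 + f*n**2)
z(O, I) = 41 + I + O (z(O, I) = -2 + ((O + I) + 43) = -2 + ((I + O) + 43) = -2 + (43 + I + O) = 41 + I + O)
z(j(-8, -5), 18) + 2884 = (41 + 18 + (1 - 5*(-8)**2)) + 2884 = (41 + 18 + (1 - 5*64)) + 2884 = (41 + 18 + (1 - 320)) + 2884 = (41 + 18 - 319) + 2884 = -260 + 2884 = 2624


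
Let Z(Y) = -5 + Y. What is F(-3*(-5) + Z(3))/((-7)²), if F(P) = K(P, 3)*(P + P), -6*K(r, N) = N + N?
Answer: -26/49 ≈ -0.53061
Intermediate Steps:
K(r, N) = -N/3 (K(r, N) = -(N + N)/6 = -N/3)
F(P) = -2*P (F(P) = (-⅓*3)*(P + P) = -2*P)
F(-3*(-5) + Z(3))/((-7)²) = (-2*(-3*(-5) + (-5 + 3)))/((-7)²) = -2*(15 - 2)/49 = -2*13*(1/49) = -26*1/49 = -26/49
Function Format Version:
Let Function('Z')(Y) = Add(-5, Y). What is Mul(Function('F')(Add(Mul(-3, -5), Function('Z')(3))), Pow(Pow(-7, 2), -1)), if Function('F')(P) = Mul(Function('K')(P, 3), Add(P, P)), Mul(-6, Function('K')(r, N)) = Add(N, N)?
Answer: Rational(-26, 49) ≈ -0.53061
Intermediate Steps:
Function('K')(r, N) = Mul(Rational(-1, 3), N) (Function('K')(r, N) = Mul(Rational(-1, 6), Add(N, N)) = Mul(Rational(-1, 6), Mul(2, N)) = Mul(Rational(-1, 3), N))
Function('F')(P) = Mul(-2, P) (Function('F')(P) = Mul(Mul(Rational(-1, 3), 3), Add(P, P)) = Mul(-1, Mul(2, P)) = Mul(-2, P))
Mul(Function('F')(Add(Mul(-3, -5), Function('Z')(3))), Pow(Pow(-7, 2), -1)) = Mul(Mul(-2, Add(Mul(-3, -5), Add(-5, 3))), Pow(Pow(-7, 2), -1)) = Mul(Mul(-2, Add(15, -2)), Pow(49, -1)) = Mul(Mul(-2, 13), Rational(1, 49)) = Mul(-26, Rational(1, 49)) = Rational(-26, 49)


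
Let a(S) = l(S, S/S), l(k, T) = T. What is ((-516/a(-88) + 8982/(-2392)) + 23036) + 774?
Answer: 27855133/1196 ≈ 23290.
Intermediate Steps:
a(S) = 1 (a(S) = S/S = 1)
((-516/a(-88) + 8982/(-2392)) + 23036) + 774 = ((-516/1 + 8982/(-2392)) + 23036) + 774 = ((-516*1 + 8982*(-1/2392)) + 23036) + 774 = ((-516 - 4491/1196) + 23036) + 774 = (-621627/1196 + 23036) + 774 = 26929429/1196 + 774 = 27855133/1196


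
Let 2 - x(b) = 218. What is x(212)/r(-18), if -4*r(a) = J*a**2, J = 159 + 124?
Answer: 8/849 ≈ 0.0094229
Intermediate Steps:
x(b) = -216 (x(b) = 2 - 1*218 = 2 - 218 = -216)
J = 283
r(a) = -283*a**2/4
x(212)/r(-18) = -216/((-283/4*(-18)**2)) = -216/((-283/4*324)) = -216/(-22923) = -216*(-1/22923) = 8/849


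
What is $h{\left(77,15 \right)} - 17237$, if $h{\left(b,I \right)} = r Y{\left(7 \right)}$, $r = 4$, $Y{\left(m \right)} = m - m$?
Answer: $-17237$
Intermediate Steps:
$Y{\left(m \right)} = 0$
$h{\left(b,I \right)} = 0$ ($h{\left(b,I \right)} = 4 \cdot 0 = 0$)
$h{\left(77,15 \right)} - 17237 = 0 - 17237 = -17237$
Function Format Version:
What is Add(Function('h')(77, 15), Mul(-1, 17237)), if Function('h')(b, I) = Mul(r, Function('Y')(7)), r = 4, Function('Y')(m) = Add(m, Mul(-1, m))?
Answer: -17237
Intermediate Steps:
Function('Y')(m) = 0
Function('h')(b, I) = 0 (Function('h')(b, I) = Mul(4, 0) = 0)
Add(Function('h')(77, 15), Mul(-1, 17237)) = Add(0, Mul(-1, 17237)) = Add(0, -17237) = -17237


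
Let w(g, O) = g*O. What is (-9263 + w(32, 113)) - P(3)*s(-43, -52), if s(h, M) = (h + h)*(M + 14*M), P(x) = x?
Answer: -206887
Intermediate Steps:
s(h, M) = 30*M*h (s(h, M) = (2*h)*(15*M) = 30*M*h)
w(g, O) = O*g
(-9263 + w(32, 113)) - P(3)*s(-43, -52) = (-9263 + 113*32) - 3*30*(-52)*(-43) = (-9263 + 3616) - 3*67080 = -5647 - 1*201240 = -5647 - 201240 = -206887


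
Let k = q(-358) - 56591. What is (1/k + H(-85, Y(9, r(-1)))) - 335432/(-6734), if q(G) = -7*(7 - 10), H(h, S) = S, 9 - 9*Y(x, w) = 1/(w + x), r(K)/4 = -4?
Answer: 87130667657/1714240710 ≈ 50.828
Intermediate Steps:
r(K) = -16 (r(K) = 4*(-4) = -16)
Y(x, w) = 1 - 1/(9*(w + x))
q(G) = 21 (q(G) = -7*(-3) = 21)
k = -56570 (k = 21 - 56591 = -56570)
(1/k + H(-85, Y(9, r(-1)))) - 335432/(-6734) = (1/(-56570) + (-1/9 - 16 + 9)/(-16 + 9)) - 335432/(-6734) = (-1/56570 - 64/9/(-7)) - 335432*(-1/6734) = (-1/56570 - 1/7*(-64/9)) + 167716/3367 = (-1/56570 + 64/63) + 167716/3367 = 3620417/3563910 + 167716/3367 = 87130667657/1714240710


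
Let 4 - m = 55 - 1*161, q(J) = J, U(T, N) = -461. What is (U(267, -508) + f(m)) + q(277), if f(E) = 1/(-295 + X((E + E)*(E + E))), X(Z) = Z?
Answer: -8851319/48105 ≈ -184.00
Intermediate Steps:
m = 110 (m = 4 - (55 - 1*161) = 4 - (55 - 161) = 4 - 1*(-106) = 4 + 106 = 110)
f(E) = 1/(-295 + 4*E**2) (f(E) = 1/(-295 + (E + E)*(E + E)) = 1/(-295 + (2*E)*(2*E)) = 1/(-295 + 4*E**2))
(U(267, -508) + f(m)) + q(277) = (-461 + 1/(-295 + 4*110**2)) + 277 = (-461 + 1/(-295 + 4*12100)) + 277 = (-461 + 1/(-295 + 48400)) + 277 = (-461 + 1/48105) + 277 = -22176404/48105 + 277 = -8851319/48105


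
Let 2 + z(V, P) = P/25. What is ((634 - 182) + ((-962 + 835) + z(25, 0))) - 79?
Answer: 244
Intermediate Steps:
z(V, P) = -2 + P/25
((634 - 182) + ((-962 + 835) + z(25, 0))) - 79 = ((634 - 182) + ((-962 + 835) + (-2 + (1/25)*0))) - 79 = (452 + (-127 + (-2 + 0))) - 79 = (452 + (-127 - 2)) - 79 = (452 - 129) - 79 = 323 - 79 = 244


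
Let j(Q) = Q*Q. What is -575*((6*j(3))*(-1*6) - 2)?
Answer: 187450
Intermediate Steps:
j(Q) = Q**2
-575*((6*j(3))*(-1*6) - 2) = -575*((6*3**2)*(-1*6) - 2) = -575*((6*9)*(-6) - 2) = -575*(54*(-6) - 2) = -575*(-324 - 2) = -575*(-326) = 187450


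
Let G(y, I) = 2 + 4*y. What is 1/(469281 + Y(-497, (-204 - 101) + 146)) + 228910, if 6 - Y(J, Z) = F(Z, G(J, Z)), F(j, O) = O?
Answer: 107879102431/471273 ≈ 2.2891e+5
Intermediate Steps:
Y(J, Z) = 4 - 4*J (Y(J, Z) = 6 - (2 + 4*J) = 6 + (-2 - 4*J) = 4 - 4*J)
1/(469281 + Y(-497, (-204 - 101) + 146)) + 228910 = 1/(469281 + (4 - 4*(-497))) + 228910 = 1/(469281 + (4 + 1988)) + 228910 = 1/(469281 + 1992) + 228910 = 1/471273 + 228910 = 107879102431/471273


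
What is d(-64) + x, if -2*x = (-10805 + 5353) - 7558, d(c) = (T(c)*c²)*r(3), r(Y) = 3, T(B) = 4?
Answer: 55657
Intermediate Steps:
d(c) = 12*c² (d(c) = (4*c²)*3 = 12*c²)
x = 6505 (x = -((-10805 + 5353) - 7558)/2 = -(-5452 - 7558)/2 = -½*(-13010) = 6505)
d(-64) + x = 12*(-64)² + 6505 = 12*4096 + 6505 = 49152 + 6505 = 55657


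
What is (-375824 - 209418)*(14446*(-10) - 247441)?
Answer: 229356925042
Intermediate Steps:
(-375824 - 209418)*(14446*(-10) - 247441) = -585242*(-144460 - 247441) = -585242*(-391901) = 229356925042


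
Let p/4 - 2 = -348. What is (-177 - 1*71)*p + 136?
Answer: 343368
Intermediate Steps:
p = -1384 (p = 8 + 4*(-348) = 8 - 1392 = -1384)
(-177 - 1*71)*p + 136 = (-177 - 1*71)*(-1384) + 136 = (-177 - 71)*(-1384) + 136 = -248*(-1384) + 136 = 343232 + 136 = 343368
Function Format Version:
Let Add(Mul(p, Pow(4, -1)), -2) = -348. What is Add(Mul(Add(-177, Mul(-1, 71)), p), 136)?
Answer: 343368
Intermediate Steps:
p = -1384 (p = Add(8, Mul(4, -348)) = Add(8, -1392) = -1384)
Add(Mul(Add(-177, Mul(-1, 71)), p), 136) = Add(Mul(Add(-177, Mul(-1, 71)), -1384), 136) = Add(Mul(Add(-177, -71), -1384), 136) = Add(Mul(-248, -1384), 136) = Add(343232, 136) = 343368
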